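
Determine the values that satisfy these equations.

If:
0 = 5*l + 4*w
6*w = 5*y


Then:
l = -2*y/3
w = 5*y/6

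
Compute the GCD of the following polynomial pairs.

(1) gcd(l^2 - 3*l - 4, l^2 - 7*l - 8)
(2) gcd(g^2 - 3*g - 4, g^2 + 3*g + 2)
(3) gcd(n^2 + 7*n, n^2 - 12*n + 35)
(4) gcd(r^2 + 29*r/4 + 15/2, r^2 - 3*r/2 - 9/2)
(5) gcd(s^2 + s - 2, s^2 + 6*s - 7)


(1) = gcd((l - 4)*(l + 1), (l - 8)*(l + 1)) = l + 1
(2) = g + 1
(3) = 1
(4) = 1
(5) = gcd((s - 1)*(s + 2), (s - 1)*(s + 7)) = s - 1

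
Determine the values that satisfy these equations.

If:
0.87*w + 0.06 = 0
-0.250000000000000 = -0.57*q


Then:
q = 0.44
w = -0.07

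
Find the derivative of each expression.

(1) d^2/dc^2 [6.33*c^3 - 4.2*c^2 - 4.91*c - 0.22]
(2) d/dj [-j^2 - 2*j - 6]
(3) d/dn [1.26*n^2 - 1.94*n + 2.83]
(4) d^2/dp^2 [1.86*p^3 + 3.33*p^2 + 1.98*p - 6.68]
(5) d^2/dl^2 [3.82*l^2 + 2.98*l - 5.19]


(1) = 37.98*c - 8.4
(2) = -2*j - 2
(3) = 2.52*n - 1.94
(4) = 11.16*p + 6.66
(5) = 7.64000000000000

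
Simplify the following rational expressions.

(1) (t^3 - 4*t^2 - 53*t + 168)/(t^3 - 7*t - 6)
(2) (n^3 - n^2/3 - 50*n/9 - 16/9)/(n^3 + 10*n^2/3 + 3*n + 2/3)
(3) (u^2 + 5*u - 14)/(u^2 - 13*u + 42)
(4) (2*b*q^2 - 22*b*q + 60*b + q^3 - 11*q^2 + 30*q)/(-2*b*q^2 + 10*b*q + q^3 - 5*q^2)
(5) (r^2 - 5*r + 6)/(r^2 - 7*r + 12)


(1) = (t^2 - t - 56)/(t^2 + 3*t + 2)
(2) = (3*n - 8)/(3*n + 3)
(3) = (u^2 + 5*u - 14)/(u^2 - 13*u + 42)
(4) = (2*b*q - 12*b + q^2 - 6*q)/(-2*b*q + q^2)
(5) = (r - 2)/(r - 4)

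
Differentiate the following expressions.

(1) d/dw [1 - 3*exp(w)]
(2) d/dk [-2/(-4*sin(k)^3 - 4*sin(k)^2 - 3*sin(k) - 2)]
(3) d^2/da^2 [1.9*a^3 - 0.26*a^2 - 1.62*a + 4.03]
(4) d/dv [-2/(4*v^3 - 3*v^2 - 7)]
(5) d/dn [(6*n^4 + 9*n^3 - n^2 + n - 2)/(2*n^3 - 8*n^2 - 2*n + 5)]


(1) = -3*exp(w)
(2) = 2*(-8*sin(k) + 6*cos(2*k) - 9)*cos(k)/(-4*sin(k)^2 - 6*sin(k) + sin(3*k) - 2)^2
(3) = 11.4*a - 0.52
(4) = 12*v*(2*v - 1)/(-4*v^3 + 3*v^2 + 7)^2
(5) = (12*n^6 - 96*n^5 - 106*n^4 + 80*n^3 + 157*n^2 - 42*n + 1)/(4*n^6 - 32*n^5 + 56*n^4 + 52*n^3 - 76*n^2 - 20*n + 25)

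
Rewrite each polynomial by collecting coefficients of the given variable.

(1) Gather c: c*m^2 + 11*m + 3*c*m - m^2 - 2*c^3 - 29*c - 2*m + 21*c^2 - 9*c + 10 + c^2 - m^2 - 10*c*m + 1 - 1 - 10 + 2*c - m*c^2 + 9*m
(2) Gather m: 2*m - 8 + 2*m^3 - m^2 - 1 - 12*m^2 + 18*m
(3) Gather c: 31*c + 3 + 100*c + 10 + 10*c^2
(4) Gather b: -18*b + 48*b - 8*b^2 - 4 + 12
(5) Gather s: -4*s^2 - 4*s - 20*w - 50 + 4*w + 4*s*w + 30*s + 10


(1) = -2*c^3 + c^2*(22 - m) + c*(m^2 - 7*m - 36) - 2*m^2 + 18*m
(2) = 2*m^3 - 13*m^2 + 20*m - 9
(3) = 10*c^2 + 131*c + 13
(4) = -8*b^2 + 30*b + 8
(5) = -4*s^2 + s*(4*w + 26) - 16*w - 40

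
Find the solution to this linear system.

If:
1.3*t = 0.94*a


Then:
a = 1.38297872340426*t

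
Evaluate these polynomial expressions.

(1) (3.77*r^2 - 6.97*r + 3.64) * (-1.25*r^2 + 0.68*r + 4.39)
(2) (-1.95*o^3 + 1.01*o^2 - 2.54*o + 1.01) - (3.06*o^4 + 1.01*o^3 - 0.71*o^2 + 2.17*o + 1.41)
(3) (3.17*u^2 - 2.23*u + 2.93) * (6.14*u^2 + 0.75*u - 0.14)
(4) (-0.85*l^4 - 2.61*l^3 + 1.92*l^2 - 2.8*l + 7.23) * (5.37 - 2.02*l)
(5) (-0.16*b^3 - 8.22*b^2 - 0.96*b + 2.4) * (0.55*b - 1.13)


(1) = -4.7125*r^4 + 11.2761*r^3 + 7.2607*r^2 - 28.1231*r + 15.9796
(2) = -3.06*o^4 - 2.96*o^3 + 1.72*o^2 - 4.71*o - 0.4
(3) = 19.4638*u^4 - 11.3147*u^3 + 15.8739*u^2 + 2.5097*u - 0.4102
(4) = 1.717*l^5 + 0.7077*l^4 - 17.8941*l^3 + 15.9664*l^2 - 29.6406*l + 38.8251
(5) = -0.088*b^4 - 4.3402*b^3 + 8.7606*b^2 + 2.4048*b - 2.712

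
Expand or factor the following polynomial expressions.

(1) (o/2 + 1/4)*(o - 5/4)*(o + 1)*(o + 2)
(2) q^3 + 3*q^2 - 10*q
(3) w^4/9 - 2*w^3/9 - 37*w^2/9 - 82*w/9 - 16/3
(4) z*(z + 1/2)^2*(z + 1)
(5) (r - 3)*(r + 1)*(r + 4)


(1) = o^4/2 + 9*o^3/8 - 7*o^2/16 - 27*o/16 - 5/8
(2) = q*(q - 2)*(q + 5)
(3) = (w/3 + 1/3)*(w/3 + 1)*(w - 8)*(w + 2)
(4) = z^4 + 2*z^3 + 5*z^2/4 + z/4
(5) = r^3 + 2*r^2 - 11*r - 12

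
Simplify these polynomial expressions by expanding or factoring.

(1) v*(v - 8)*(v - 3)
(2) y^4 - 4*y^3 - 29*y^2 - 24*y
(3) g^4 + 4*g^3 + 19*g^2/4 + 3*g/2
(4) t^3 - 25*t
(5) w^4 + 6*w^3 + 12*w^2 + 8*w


(1) = v^3 - 11*v^2 + 24*v
(2) = y*(y - 8)*(y + 1)*(y + 3)
(3) = g*(g + 1/2)*(g + 3/2)*(g + 2)
(4) = t*(t - 5)*(t + 5)
(5) = w*(w + 2)^3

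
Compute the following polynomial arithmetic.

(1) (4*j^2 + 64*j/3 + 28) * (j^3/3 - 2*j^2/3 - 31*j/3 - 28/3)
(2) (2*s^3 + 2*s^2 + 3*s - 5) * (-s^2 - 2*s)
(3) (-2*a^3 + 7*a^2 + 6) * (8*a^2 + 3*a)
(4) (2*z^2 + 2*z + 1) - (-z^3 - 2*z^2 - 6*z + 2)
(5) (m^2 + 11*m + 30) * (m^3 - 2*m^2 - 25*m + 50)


(1) = 4*j^5/3 + 40*j^4/9 - 416*j^3/9 - 2488*j^2/9 - 4396*j/9 - 784/3
(2) = -2*s^5 - 6*s^4 - 7*s^3 - s^2 + 10*s
(3) = -16*a^5 + 50*a^4 + 21*a^3 + 48*a^2 + 18*a
(4) = z^3 + 4*z^2 + 8*z - 1
(5) = m^5 + 9*m^4 - 17*m^3 - 285*m^2 - 200*m + 1500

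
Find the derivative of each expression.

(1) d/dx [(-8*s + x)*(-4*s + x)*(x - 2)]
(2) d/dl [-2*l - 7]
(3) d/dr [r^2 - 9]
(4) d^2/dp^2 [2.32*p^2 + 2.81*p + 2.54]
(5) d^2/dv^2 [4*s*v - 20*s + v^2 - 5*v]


(1) = 32*s^2 - 24*s*x + 24*s + 3*x^2 - 4*x
(2) = -2
(3) = 2*r
(4) = 4.64000000000000
(5) = 2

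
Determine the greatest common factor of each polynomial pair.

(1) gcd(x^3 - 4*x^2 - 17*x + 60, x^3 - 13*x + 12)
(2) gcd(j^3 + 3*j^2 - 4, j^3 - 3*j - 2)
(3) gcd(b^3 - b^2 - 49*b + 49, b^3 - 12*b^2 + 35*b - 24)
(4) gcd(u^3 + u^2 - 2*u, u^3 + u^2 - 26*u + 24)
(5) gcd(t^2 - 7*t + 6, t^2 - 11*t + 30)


(1) = gcd((x - 5)*(x - 3)*(x + 4), (x - 3)*(x - 1)*(x + 4)) = x^2 + x - 12
(2) = gcd((j - 1)*(j + 2)^2, (j - 2)*(j + 1)^2) = 1
(3) = gcd((b - 7)*(b - 1)*(b + 7), (b - 8)*(b - 3)*(b - 1)) = b - 1
(4) = u - 1
(5) = t - 6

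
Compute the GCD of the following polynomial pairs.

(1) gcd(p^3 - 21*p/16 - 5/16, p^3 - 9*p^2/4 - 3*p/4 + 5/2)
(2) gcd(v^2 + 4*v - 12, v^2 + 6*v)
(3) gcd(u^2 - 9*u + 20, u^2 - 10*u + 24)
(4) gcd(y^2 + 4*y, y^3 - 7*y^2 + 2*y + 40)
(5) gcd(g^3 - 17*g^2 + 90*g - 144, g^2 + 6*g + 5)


(1) = p^2 - p/4 - 5/4
(2) = v + 6
(3) = gcd((u - 5)*(u - 4), (u - 6)*(u - 4)) = u - 4
(4) = gcd(y*(y + 4), (y - 5)*(y - 4)*(y + 2)) = 1
(5) = gcd((g - 8)*(g - 6)*(g - 3), (g + 1)*(g + 5)) = 1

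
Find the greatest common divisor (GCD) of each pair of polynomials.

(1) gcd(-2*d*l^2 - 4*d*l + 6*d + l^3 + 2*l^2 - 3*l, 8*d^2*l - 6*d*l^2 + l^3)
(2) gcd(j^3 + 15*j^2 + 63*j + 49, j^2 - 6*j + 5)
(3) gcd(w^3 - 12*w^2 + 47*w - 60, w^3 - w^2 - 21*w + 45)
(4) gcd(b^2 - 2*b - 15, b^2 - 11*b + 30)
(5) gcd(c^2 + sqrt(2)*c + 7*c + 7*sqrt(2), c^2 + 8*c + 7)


(1) = gcd((-2*d + l)*(l - 1)*(l + 3), l*(-4*d + l)*(-2*d + l)) = 2*d - l
(2) = 1
(3) = w - 3
(4) = gcd((b - 5)*(b + 3), (b - 6)*(b - 5)) = b - 5
(5) = c + 7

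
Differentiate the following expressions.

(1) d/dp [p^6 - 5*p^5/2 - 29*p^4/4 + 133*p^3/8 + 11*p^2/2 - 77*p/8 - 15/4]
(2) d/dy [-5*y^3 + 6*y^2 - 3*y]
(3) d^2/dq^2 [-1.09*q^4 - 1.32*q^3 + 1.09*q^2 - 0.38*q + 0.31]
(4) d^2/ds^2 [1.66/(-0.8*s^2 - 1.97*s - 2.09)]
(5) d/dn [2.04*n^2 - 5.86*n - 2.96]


(1) = 6*p^5 - 25*p^4/2 - 29*p^3 + 399*p^2/8 + 11*p - 77/8
(2) = -15*y^2 + 12*y - 3
(3) = -13.08*q^2 - 7.92*q + 2.18
(4) = (2.1248*s^2 + 5.23232*s - 1.66*(1.6*s + 1.97)*(3.2*s + 3.94) + 5.55104)/(0.8*s^2 + 1.97*s + 2.09)^3
(5) = 4.08*n - 5.86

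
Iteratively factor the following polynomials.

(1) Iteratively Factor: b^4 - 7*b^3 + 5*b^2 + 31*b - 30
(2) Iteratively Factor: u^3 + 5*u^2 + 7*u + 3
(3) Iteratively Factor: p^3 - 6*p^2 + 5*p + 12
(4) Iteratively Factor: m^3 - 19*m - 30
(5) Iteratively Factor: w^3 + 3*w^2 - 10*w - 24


(1) = (b - 1)*(b^3 - 6*b^2 - b + 30) = (b - 1)*(b + 2)*(b^2 - 8*b + 15) = (b - 5)*(b - 1)*(b + 2)*(b - 3)
(2) = (u + 3)*(u^2 + 2*u + 1) = (u + 1)*(u + 3)*(u + 1)
(3) = (p + 1)*(p^2 - 7*p + 12) = (p - 3)*(p + 1)*(p - 4)
(4) = (m - 5)*(m^2 + 5*m + 6) = (m - 5)*(m + 2)*(m + 3)
(5) = (w + 4)*(w^2 - w - 6) = (w + 2)*(w + 4)*(w - 3)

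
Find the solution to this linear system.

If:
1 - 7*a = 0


Then:
a = 1/7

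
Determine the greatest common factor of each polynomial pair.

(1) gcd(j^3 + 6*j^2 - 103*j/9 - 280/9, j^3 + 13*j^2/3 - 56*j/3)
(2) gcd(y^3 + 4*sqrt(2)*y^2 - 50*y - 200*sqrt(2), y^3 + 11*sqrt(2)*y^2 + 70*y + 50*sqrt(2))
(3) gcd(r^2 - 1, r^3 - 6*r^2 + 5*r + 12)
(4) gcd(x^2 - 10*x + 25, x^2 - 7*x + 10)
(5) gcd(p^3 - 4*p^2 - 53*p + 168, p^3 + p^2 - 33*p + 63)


(1) = gcd((j - 8/3)*(j + 5/3)*(j + 7), j*(j - 8/3)*(j + 7)) = j^2 + 13*j/3 - 56/3
(2) = y + 5*sqrt(2)
(3) = r + 1
(4) = x - 5
(5) = p^2 + 4*p - 21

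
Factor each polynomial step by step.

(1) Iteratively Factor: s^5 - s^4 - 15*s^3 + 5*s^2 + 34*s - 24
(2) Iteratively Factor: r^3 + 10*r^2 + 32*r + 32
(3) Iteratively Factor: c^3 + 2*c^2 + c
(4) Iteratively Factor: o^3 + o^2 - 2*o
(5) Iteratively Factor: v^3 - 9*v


(1) = (s - 4)*(s^4 + 3*s^3 - 3*s^2 - 7*s + 6) = (s - 4)*(s + 2)*(s^3 + s^2 - 5*s + 3) = (s - 4)*(s - 1)*(s + 2)*(s^2 + 2*s - 3) = (s - 4)*(s - 1)^2*(s + 2)*(s + 3)
(2) = (r + 4)*(r^2 + 6*r + 8) = (r + 2)*(r + 4)*(r + 4)
(3) = (c + 1)*(c^2 + c) = (c + 1)^2*(c)
(4) = (o)*(o^2 + o - 2) = o*(o - 1)*(o + 2)
(5) = (v - 3)*(v^2 + 3*v) = v*(v - 3)*(v + 3)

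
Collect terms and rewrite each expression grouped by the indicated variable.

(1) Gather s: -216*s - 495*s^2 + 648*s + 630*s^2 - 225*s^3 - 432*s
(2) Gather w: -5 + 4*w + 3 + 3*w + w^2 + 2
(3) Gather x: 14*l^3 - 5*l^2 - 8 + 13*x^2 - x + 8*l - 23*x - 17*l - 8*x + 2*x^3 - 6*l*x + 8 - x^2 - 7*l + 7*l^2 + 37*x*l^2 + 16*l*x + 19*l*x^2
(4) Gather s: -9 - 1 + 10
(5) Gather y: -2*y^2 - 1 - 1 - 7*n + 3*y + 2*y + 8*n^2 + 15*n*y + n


(1) = -225*s^3 + 135*s^2
(2) = w^2 + 7*w
(3) = 14*l^3 + 2*l^2 - 16*l + 2*x^3 + x^2*(19*l + 12) + x*(37*l^2 + 10*l - 32)
(4) = 0
(5) = 8*n^2 - 6*n - 2*y^2 + y*(15*n + 5) - 2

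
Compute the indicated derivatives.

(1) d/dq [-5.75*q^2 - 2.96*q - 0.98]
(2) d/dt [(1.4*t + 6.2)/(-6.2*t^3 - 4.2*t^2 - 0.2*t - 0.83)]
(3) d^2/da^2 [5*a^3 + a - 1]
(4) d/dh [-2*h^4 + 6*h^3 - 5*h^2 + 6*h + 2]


(1) = -11.5*q - 2.96
(2) = (17.36*t^3 + 121.2*t^2 + 52.08*t + 0.078)/(38.44*t^6 + 52.08*t^5 + 20.12*t^4 + 11.972*t^3 + 7.012*t^2 + 0.332*t + 0.6889)
(3) = 30*a
(4) = -8*h^3 + 18*h^2 - 10*h + 6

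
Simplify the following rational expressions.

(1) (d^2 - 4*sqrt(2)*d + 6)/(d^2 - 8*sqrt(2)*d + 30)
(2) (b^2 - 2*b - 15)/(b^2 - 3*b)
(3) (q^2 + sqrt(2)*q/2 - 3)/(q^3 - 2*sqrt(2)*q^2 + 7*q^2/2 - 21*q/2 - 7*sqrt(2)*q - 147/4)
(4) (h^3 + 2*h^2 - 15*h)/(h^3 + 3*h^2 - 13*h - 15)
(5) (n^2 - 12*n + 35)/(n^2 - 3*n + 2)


(1) = (d - sqrt(2))/(d - 5*sqrt(2))
(2) = (b^2 - 2*b - 15)/(b^2 - 3*b)
(3) = (8*q - 8*sqrt(2))/(8*q^2 + q*(28 - 28*sqrt(2)) - 98*sqrt(2))
(4) = h/(h + 1)
(5) = (n^2 - 12*n + 35)/(n^2 - 3*n + 2)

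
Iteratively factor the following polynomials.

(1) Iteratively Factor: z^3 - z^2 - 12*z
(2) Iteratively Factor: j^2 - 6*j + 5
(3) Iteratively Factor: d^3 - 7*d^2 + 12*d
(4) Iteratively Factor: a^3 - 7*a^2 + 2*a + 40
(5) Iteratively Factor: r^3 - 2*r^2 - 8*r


(1) = (z + 3)*(z^2 - 4*z) = z*(z + 3)*(z - 4)
(2) = (j - 1)*(j - 5)
(3) = (d)*(d^2 - 7*d + 12) = d*(d - 4)*(d - 3)
(4) = (a + 2)*(a^2 - 9*a + 20) = (a - 4)*(a + 2)*(a - 5)
(5) = (r)*(r^2 - 2*r - 8) = r*(r - 4)*(r + 2)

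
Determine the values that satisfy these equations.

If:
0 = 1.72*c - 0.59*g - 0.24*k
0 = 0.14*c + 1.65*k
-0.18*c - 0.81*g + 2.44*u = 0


Then:
c = 0.949670281693857*u
g = 2.80130783863593*u
k = -0.0805780845073576*u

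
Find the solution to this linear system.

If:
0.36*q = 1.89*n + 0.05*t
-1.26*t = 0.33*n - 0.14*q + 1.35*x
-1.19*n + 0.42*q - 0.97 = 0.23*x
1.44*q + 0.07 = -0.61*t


Then:
n = -0.63
q = -2.51
t = 5.81
x = -5.53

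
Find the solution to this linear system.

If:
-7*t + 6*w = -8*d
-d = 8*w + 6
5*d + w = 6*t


Then:
d = 58/25
t = 44/25
w = -26/25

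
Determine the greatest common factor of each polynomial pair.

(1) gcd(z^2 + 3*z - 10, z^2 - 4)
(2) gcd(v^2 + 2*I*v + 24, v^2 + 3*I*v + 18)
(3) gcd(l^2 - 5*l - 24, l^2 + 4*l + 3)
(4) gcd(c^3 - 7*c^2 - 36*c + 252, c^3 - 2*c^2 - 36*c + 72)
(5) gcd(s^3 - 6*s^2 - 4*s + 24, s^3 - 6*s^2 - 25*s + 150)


(1) = z - 2
(2) = v + 6*I
(3) = l + 3
(4) = gcd((c - 7)*(c - 6)*(c + 6), (c - 6)*(c - 2)*(c + 6)) = c^2 - 36
(5) = s - 6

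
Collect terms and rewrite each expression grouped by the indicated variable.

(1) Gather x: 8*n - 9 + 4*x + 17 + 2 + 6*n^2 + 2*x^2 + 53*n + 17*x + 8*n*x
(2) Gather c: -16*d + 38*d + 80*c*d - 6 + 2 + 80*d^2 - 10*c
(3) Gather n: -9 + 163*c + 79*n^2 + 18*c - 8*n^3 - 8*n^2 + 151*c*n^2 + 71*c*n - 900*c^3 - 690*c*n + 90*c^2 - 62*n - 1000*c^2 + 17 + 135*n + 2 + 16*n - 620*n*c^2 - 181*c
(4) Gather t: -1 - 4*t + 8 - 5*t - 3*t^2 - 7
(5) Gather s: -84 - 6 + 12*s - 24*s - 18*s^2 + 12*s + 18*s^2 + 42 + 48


(1) = 6*n^2 + 61*n + 2*x^2 + x*(8*n + 21) + 10
(2) = c*(80*d - 10) + 80*d^2 + 22*d - 4
(3) = -900*c^3 - 910*c^2 - 8*n^3 + n^2*(151*c + 71) + n*(-620*c^2 - 619*c + 89) + 10
(4) = -3*t^2 - 9*t
(5) = 0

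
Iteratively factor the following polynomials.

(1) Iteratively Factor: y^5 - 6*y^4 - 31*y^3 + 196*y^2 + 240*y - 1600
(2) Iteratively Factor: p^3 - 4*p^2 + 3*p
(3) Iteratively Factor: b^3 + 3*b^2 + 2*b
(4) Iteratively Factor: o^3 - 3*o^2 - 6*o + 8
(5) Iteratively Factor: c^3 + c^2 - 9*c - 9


(1) = (y - 4)*(y^4 - 2*y^3 - 39*y^2 + 40*y + 400) = (y - 5)*(y - 4)*(y^3 + 3*y^2 - 24*y - 80) = (y - 5)^2*(y - 4)*(y^2 + 8*y + 16) = (y - 5)^2*(y - 4)*(y + 4)*(y + 4)
(2) = (p - 1)*(p^2 - 3*p) = (p - 3)*(p - 1)*(p)
(3) = (b + 2)*(b^2 + b) = (b + 1)*(b + 2)*(b)
(4) = (o + 2)*(o^2 - 5*o + 4) = (o - 4)*(o + 2)*(o - 1)
(5) = (c - 3)*(c^2 + 4*c + 3) = (c - 3)*(c + 1)*(c + 3)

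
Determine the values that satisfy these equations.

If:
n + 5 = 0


Then:
n = -5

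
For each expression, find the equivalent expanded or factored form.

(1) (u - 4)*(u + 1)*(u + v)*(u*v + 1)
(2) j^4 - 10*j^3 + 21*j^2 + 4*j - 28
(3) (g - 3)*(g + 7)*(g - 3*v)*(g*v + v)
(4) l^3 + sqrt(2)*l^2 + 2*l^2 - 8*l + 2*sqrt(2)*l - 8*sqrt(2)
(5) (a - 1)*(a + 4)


(1) = u^4*v + u^3*v^2 - 3*u^3*v + u^3 - 3*u^2*v^2 - 3*u^2*v - 3*u^2 - 4*u*v^2 - 3*u*v - 4*u - 4*v
(2) = (j - 7)*(j - 2)^2*(j + 1)
(3) = g^4*v - 3*g^3*v^2 + 5*g^3*v - 15*g^2*v^2 - 17*g^2*v + 51*g*v^2 - 21*g*v + 63*v^2
(4) = (l - 2)*(l + 4)*(l + sqrt(2))
(5) = a^2 + 3*a - 4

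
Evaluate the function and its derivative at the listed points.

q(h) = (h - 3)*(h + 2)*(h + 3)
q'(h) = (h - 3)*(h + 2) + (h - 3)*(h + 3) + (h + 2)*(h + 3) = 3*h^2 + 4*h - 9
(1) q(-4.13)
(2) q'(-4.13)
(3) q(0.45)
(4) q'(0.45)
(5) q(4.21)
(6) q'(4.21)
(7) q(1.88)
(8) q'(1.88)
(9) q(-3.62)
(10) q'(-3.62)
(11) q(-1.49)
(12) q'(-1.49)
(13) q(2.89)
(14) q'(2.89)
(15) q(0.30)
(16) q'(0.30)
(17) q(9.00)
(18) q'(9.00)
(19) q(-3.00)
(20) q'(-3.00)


(1) = -17.16
(2) = 25.65
(3) = -21.55
(4) = -6.59
(5) = 54.18
(6) = 61.01
(7) = -21.21
(8) = 9.12
(9) = -6.65
(10) = 15.83
(11) = -3.46
(12) = -8.30
(13) = -3.17
(14) = 27.62
(15) = -20.49
(16) = -7.53
(17) = 792.00
(18) = 270.00
(19) = 0.00
(20) = 6.00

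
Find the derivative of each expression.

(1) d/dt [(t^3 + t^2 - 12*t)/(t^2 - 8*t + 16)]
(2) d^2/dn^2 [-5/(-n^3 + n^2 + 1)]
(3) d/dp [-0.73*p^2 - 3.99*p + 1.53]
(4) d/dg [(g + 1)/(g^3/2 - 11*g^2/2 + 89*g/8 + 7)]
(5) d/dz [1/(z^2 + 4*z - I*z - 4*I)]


(1) = (t^3 - 12*t^2 + 4*t + 48)/(t^3 - 12*t^2 + 48*t - 64)
(2) = 10*(-n^2*(3*n - 2)^2 + (1 - 3*n)*(-n^3 + n^2 + 1))/(-n^3 + n^2 + 1)^3
(3) = -1.46*p - 3.99
(4) = 8*(-8*g^3 + 32*g^2 + 88*g - 33)/(16*g^6 - 352*g^5 + 2648*g^4 - 7384*g^3 + 2993*g^2 + 9968*g + 3136)
(5) = (-2*z - 4 + I)/(z^2 + 4*z - I*z - 4*I)^2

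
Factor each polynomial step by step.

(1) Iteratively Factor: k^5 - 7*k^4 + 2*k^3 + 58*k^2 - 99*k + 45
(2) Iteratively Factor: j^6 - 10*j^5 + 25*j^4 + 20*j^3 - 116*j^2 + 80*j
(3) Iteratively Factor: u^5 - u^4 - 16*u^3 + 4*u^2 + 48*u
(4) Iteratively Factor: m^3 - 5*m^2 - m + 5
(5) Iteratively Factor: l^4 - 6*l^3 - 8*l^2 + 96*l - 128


(1) = (k + 3)*(k^4 - 10*k^3 + 32*k^2 - 38*k + 15) = (k - 5)*(k + 3)*(k^3 - 5*k^2 + 7*k - 3) = (k - 5)*(k - 1)*(k + 3)*(k^2 - 4*k + 3) = (k - 5)*(k - 1)^2*(k + 3)*(k - 3)
(2) = (j)*(j^5 - 10*j^4 + 25*j^3 + 20*j^2 - 116*j + 80) = j*(j + 2)*(j^4 - 12*j^3 + 49*j^2 - 78*j + 40) = j*(j - 2)*(j + 2)*(j^3 - 10*j^2 + 29*j - 20) = j*(j - 4)*(j - 2)*(j + 2)*(j^2 - 6*j + 5) = j*(j - 5)*(j - 4)*(j - 2)*(j + 2)*(j - 1)
(3) = (u)*(u^4 - u^3 - 16*u^2 + 4*u + 48) = u*(u - 2)*(u^3 + u^2 - 14*u - 24) = u*(u - 4)*(u - 2)*(u^2 + 5*u + 6) = u*(u - 4)*(u - 2)*(u + 2)*(u + 3)
(4) = (m - 1)*(m^2 - 4*m - 5) = (m - 1)*(m + 1)*(m - 5)
(5) = (l - 2)*(l^3 - 4*l^2 - 16*l + 64) = (l - 4)*(l - 2)*(l^2 - 16) = (l - 4)^2*(l - 2)*(l + 4)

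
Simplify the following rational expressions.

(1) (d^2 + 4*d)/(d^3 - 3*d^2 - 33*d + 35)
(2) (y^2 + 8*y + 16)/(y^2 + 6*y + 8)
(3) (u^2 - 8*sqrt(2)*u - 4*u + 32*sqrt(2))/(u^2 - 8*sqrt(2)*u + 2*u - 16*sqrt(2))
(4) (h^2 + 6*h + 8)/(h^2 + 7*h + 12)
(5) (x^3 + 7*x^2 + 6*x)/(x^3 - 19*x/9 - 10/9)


(1) = (d^2 + 4*d)/(d^3 - 3*d^2 - 33*d + 35)
(2) = (y + 4)/(y + 2)
(3) = (u - 4)/(u + 2)
(4) = (h + 2)/(h + 3)
(5) = (9*x^2 + 54*x)/(9*x^2 - 9*x - 10)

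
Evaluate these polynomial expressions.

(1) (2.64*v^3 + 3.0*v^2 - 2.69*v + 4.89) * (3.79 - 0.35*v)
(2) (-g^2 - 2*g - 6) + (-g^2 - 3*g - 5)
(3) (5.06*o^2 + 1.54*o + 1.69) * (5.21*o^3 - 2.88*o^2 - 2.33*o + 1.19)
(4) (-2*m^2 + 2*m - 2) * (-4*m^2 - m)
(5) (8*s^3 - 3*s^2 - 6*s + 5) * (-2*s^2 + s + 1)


(1) = -0.924*v^4 + 8.9556*v^3 + 12.3115*v^2 - 11.9066*v + 18.5331
(2) = -2*g^2 - 5*g - 11
(3) = 26.3626*o^5 - 6.5494*o^4 - 7.4201*o^3 - 2.434*o^2 - 2.1051*o + 2.0111
(4) = 8*m^4 - 6*m^3 + 6*m^2 + 2*m
(5) = -16*s^5 + 14*s^4 + 17*s^3 - 19*s^2 - s + 5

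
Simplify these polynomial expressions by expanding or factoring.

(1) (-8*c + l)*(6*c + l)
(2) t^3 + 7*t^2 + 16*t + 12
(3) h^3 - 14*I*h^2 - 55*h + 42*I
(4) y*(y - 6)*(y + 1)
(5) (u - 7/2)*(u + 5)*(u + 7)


(1) = -48*c^2 - 2*c*l + l^2
(2) = (t + 2)^2*(t + 3)
(3) = (h - 7*I)*(h - 6*I)*(h - I)
(4) = y^3 - 5*y^2 - 6*y
(5) = u^3 + 17*u^2/2 - 7*u - 245/2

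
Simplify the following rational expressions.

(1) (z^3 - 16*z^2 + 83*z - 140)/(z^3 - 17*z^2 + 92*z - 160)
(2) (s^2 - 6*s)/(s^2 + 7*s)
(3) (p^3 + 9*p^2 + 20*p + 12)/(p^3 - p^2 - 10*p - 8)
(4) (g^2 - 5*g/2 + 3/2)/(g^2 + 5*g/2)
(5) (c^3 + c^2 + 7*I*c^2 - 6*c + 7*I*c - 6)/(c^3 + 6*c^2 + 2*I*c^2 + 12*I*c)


(1) = (z - 7)/(z - 8)
(2) = (s - 6)/(s + 7)
(3) = (p + 6)/(p - 4)
(4) = (2*g^2 - 5*g + 3)/(2*g^2 + 5*g)
(5) = (c^3 + c^2*(1 + 7*I) + c*(-6 + 7*I) - 6)/(c^3 + c^2*(6 + 2*I) + 12*I*c)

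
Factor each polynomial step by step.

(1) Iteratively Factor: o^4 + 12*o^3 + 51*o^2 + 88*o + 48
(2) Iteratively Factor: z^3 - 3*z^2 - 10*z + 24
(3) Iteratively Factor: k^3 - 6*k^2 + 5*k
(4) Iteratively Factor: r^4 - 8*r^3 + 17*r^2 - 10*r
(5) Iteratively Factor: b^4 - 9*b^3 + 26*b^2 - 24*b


(1) = (o + 1)*(o^3 + 11*o^2 + 40*o + 48) = (o + 1)*(o + 4)*(o^2 + 7*o + 12) = (o + 1)*(o + 3)*(o + 4)*(o + 4)
(2) = (z - 4)*(z^2 + z - 6) = (z - 4)*(z - 2)*(z + 3)
(3) = (k)*(k^2 - 6*k + 5) = k*(k - 5)*(k - 1)
(4) = (r - 1)*(r^3 - 7*r^2 + 10*r) = (r - 2)*(r - 1)*(r^2 - 5*r) = (r - 5)*(r - 2)*(r - 1)*(r)
(5) = (b)*(b^3 - 9*b^2 + 26*b - 24) = b*(b - 3)*(b^2 - 6*b + 8) = b*(b - 3)*(b - 2)*(b - 4)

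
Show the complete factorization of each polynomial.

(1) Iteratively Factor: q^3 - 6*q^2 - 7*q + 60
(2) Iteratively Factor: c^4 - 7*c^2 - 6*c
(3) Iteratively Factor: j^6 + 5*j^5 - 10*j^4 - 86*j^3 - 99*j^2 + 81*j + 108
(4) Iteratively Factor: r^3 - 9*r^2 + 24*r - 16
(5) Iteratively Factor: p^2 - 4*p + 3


(1) = (q - 5)*(q^2 - q - 12) = (q - 5)*(q - 4)*(q + 3)
(2) = (c + 1)*(c^3 - c^2 - 6*c) = (c + 1)*(c + 2)*(c^2 - 3*c) = c*(c + 1)*(c + 2)*(c - 3)
(3) = (j - 4)*(j^5 + 9*j^4 + 26*j^3 + 18*j^2 - 27*j - 27) = (j - 4)*(j + 3)*(j^4 + 6*j^3 + 8*j^2 - 6*j - 9) = (j - 4)*(j + 1)*(j + 3)*(j^3 + 5*j^2 + 3*j - 9) = (j - 4)*(j + 1)*(j + 3)^2*(j^2 + 2*j - 3) = (j - 4)*(j + 1)*(j + 3)^3*(j - 1)
(4) = (r - 4)*(r^2 - 5*r + 4) = (r - 4)*(r - 1)*(r - 4)
(5) = (p - 1)*(p - 3)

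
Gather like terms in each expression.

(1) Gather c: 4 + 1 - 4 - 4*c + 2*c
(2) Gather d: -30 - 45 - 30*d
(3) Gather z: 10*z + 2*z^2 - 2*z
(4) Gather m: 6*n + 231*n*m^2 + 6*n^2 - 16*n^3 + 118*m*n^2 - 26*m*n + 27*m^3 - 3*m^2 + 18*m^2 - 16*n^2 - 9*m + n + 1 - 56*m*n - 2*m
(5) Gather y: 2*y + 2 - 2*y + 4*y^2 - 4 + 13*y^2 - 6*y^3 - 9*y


(1) = 1 - 2*c
(2) = -30*d - 75
(3) = 2*z^2 + 8*z
(4) = 27*m^3 + m^2*(231*n + 15) + m*(118*n^2 - 82*n - 11) - 16*n^3 - 10*n^2 + 7*n + 1
(5) = -6*y^3 + 17*y^2 - 9*y - 2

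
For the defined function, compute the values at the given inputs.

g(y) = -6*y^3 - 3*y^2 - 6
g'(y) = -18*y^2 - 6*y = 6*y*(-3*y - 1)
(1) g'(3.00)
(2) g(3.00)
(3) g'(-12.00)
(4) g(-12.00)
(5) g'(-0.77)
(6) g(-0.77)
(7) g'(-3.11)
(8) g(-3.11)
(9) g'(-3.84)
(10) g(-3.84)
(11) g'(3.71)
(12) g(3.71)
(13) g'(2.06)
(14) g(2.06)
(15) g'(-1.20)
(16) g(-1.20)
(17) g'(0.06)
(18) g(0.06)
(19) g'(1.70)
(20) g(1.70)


(1) = -180.00
(2) = -195.00
(3) = -2520.00
(4) = 9930.00
(5) = -6.05
(6) = -5.04
(7) = -155.44
(8) = 145.47
(9) = -242.38
(10) = 289.50
(11) = -270.01
(12) = -353.68
(13) = -88.74
(14) = -71.18
(15) = -18.72
(16) = 0.05
(17) = -0.42
(18) = -6.01
(19) = -62.22
(20) = -44.15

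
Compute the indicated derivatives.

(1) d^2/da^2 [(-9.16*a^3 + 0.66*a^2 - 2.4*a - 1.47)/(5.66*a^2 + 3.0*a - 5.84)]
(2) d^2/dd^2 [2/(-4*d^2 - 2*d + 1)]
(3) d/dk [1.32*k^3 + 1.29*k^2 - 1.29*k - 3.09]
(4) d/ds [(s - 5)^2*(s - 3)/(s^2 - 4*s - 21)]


(1) = (-946.621088*a^3 + 811.240632*a^2 - 2500.190736*a - 162.716544)/(181.321496*a^6 + 288.3204*a^5 - 408.443712*a^4 - 567.9792*a^3 + 421.433088*a^2 + 306.9504*a - 199.176704)
(2) = 16*(4*d^2 + 2*d - (4*d + 1)^2 - 1)/(4*d^2 + 2*d - 1)^3
(3) = 3.96*k^2 + 2.58*k - 1.29
(4) = (s^4 - 8*s^3 - 66*s^2 + 696*s - 1455)/(s^4 - 8*s^3 - 26*s^2 + 168*s + 441)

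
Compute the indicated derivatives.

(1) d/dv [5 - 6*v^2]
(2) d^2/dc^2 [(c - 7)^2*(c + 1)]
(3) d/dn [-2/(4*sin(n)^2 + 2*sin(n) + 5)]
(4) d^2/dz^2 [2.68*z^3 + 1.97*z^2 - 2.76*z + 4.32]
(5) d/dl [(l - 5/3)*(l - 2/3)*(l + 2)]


(1) = -12*v
(2) = 6*c - 26
(3) = 4*(4*sin(n) + 1)*cos(n)/(4*sin(n)^2 + 2*sin(n) + 5)^2
(4) = 16.08*z + 3.94
(5) = 3*l^2 - 2*l/3 - 32/9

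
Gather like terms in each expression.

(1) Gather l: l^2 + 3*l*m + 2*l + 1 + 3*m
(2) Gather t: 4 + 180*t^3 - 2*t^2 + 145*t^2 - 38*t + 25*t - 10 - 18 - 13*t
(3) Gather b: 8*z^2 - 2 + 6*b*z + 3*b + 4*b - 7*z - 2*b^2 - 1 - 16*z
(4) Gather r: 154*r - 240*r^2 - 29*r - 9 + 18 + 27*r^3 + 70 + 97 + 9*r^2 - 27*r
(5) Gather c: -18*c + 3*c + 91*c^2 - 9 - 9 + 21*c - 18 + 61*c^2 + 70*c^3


(1) = l^2 + l*(3*m + 2) + 3*m + 1
(2) = 180*t^3 + 143*t^2 - 26*t - 24
(3) = -2*b^2 + b*(6*z + 7) + 8*z^2 - 23*z - 3
(4) = 27*r^3 - 231*r^2 + 98*r + 176
(5) = 70*c^3 + 152*c^2 + 6*c - 36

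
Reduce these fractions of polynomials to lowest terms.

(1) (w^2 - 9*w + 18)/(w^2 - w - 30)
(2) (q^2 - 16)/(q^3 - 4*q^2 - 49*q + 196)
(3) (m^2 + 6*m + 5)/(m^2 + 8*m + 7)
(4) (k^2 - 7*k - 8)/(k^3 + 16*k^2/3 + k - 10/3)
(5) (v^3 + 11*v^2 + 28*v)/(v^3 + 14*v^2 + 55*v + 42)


(1) = (w - 3)/(w + 5)
(2) = (q + 4)/(q^2 - 49)
(3) = (m + 5)/(m + 7)
(4) = (3*k - 24)/(3*k^2 + 13*k - 10)
(5) = (v^2 + 4*v)/(v^2 + 7*v + 6)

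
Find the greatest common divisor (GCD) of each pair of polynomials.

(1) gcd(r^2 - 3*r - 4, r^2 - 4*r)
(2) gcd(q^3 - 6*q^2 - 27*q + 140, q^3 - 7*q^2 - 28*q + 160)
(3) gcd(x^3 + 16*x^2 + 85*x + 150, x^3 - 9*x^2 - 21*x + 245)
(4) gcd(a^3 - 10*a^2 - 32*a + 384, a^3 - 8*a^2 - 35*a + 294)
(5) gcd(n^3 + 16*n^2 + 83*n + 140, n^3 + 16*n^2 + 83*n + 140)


(1) = r - 4
(2) = gcd((q - 7)*(q - 4)*(q + 5), (q - 8)*(q - 4)*(q + 5)) = q^2 + q - 20
(3) = gcd((x + 5)^2*(x + 6), (x - 7)^2*(x + 5)) = x + 5
(4) = a + 6
(5) = n^3 + 16*n^2 + 83*n + 140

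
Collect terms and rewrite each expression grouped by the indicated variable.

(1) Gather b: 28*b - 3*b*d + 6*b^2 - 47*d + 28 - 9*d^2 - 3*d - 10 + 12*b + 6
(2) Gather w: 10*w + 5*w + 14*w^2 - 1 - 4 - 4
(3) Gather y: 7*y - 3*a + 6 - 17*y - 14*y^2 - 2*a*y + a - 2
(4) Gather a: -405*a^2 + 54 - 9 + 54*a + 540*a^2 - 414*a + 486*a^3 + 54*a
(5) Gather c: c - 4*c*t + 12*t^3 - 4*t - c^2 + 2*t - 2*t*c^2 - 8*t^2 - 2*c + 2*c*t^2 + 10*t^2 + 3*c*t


(1) = 6*b^2 + b*(40 - 3*d) - 9*d^2 - 50*d + 24
(2) = 14*w^2 + 15*w - 9
(3) = -2*a - 14*y^2 + y*(-2*a - 10) + 4
(4) = 486*a^3 + 135*a^2 - 306*a + 45
(5) = c^2*(-2*t - 1) + c*(2*t^2 - t - 1) + 12*t^3 + 2*t^2 - 2*t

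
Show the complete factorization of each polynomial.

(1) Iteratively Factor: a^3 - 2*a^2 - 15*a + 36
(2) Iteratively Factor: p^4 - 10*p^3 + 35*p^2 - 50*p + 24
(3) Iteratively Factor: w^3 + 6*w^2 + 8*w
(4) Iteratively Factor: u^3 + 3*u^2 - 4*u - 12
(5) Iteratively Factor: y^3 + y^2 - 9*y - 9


(1) = (a - 3)*(a^2 + a - 12) = (a - 3)^2*(a + 4)
(2) = (p - 2)*(p^3 - 8*p^2 + 19*p - 12) = (p - 2)*(p - 1)*(p^2 - 7*p + 12) = (p - 3)*(p - 2)*(p - 1)*(p - 4)
(3) = (w + 2)*(w^2 + 4*w) = (w + 2)*(w + 4)*(w)
(4) = (u - 2)*(u^2 + 5*u + 6) = (u - 2)*(u + 3)*(u + 2)
(5) = (y - 3)*(y^2 + 4*y + 3) = (y - 3)*(y + 3)*(y + 1)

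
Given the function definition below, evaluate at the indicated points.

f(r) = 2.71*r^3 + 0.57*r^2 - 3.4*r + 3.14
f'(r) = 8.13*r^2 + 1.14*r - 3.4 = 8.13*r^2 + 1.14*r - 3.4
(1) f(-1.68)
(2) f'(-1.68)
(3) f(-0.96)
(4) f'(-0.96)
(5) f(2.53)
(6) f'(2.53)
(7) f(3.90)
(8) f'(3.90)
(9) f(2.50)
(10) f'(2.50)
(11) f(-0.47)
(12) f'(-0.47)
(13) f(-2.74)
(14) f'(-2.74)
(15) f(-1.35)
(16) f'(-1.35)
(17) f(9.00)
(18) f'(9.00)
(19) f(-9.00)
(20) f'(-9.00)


(1) = -2.39
(2) = 17.63
(3) = 4.53
(4) = 3.00
(5) = 42.07
(6) = 51.52
(7) = 159.30
(8) = 124.70
(9) = 40.55
(10) = 50.26
(11) = 4.58
(12) = -2.14
(13) = -39.01
(14) = 54.51
(15) = 2.10
(16) = 9.88
(17) = 1994.30
(18) = 665.39
(19) = -1895.68
(20) = 644.87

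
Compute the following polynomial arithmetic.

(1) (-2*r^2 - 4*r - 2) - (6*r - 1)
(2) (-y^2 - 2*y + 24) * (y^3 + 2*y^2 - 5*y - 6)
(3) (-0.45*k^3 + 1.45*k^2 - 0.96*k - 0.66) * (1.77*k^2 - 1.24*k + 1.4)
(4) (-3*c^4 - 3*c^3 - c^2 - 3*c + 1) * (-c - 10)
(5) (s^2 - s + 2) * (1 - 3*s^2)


(1) = -2*r^2 - 10*r - 1
(2) = -y^5 - 4*y^4 + 25*y^3 + 64*y^2 - 108*y - 144
(3) = -0.7965*k^5 + 3.1245*k^4 - 4.1272*k^3 + 2.0522*k^2 - 0.5256*k - 0.924
(4) = 3*c^5 + 33*c^4 + 31*c^3 + 13*c^2 + 29*c - 10
(5) = -3*s^4 + 3*s^3 - 5*s^2 - s + 2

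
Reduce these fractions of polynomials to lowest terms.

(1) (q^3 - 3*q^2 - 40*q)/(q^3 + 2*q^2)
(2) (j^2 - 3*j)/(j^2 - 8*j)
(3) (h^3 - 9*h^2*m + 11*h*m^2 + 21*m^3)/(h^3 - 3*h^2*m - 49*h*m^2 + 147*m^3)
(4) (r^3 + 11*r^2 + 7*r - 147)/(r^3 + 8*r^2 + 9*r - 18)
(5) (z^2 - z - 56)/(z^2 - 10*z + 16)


(1) = (q^2 - 3*q - 40)/(q^2 + 2*q)
(2) = (j - 3)/(j - 8)
(3) = (h + m)/(h + 7*m)
(4) = (r^3 + 11*r^2 + 7*r - 147)/(r^3 + 8*r^2 + 9*r - 18)
(5) = (z + 7)/(z - 2)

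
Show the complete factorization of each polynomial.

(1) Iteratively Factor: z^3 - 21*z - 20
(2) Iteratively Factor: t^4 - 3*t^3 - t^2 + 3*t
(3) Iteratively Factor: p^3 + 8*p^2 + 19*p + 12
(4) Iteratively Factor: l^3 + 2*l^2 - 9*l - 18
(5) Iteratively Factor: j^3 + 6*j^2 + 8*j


(1) = (z - 5)*(z^2 + 5*z + 4) = (z - 5)*(z + 4)*(z + 1)
(2) = (t - 3)*(t^3 - t) = (t - 3)*(t + 1)*(t^2 - t) = (t - 3)*(t - 1)*(t + 1)*(t)
(3) = (p + 1)*(p^2 + 7*p + 12) = (p + 1)*(p + 3)*(p + 4)
(4) = (l + 3)*(l^2 - l - 6) = (l - 3)*(l + 3)*(l + 2)
(5) = (j)*(j^2 + 6*j + 8) = j*(j + 4)*(j + 2)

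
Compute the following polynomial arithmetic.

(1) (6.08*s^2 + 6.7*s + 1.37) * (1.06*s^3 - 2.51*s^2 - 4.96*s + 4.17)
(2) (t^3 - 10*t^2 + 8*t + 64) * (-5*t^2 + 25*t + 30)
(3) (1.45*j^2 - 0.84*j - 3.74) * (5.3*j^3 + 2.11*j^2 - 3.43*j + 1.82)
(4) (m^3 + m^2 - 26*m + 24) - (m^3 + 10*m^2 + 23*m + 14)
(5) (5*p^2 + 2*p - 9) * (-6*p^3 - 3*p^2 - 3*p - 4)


(1) = 6.4448*s^5 - 8.1588*s^4 - 45.5216*s^3 - 11.3171*s^2 + 21.1438*s + 5.7129
(2) = -5*t^5 + 75*t^4 - 260*t^3 - 420*t^2 + 1840*t + 1920
(3) = 7.685*j^5 - 1.3925*j^4 - 26.5679*j^3 - 2.3712*j^2 + 11.2994*j - 6.8068
(4) = -9*m^2 - 49*m + 10
(5) = -30*p^5 - 27*p^4 + 33*p^3 + p^2 + 19*p + 36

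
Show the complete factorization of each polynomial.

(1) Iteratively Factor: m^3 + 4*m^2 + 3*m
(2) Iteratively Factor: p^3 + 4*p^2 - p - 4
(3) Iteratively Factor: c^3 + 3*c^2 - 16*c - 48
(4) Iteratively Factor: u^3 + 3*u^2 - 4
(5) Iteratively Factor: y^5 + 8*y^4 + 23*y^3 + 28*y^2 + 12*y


(1) = (m + 1)*(m^2 + 3*m) = m*(m + 1)*(m + 3)
(2) = (p + 1)*(p^2 + 3*p - 4) = (p + 1)*(p + 4)*(p - 1)
(3) = (c + 4)*(c^2 - c - 12) = (c + 3)*(c + 4)*(c - 4)
(4) = (u + 2)*(u^2 + u - 2) = (u - 1)*(u + 2)*(u + 2)
(5) = (y + 1)*(y^4 + 7*y^3 + 16*y^2 + 12*y) = (y + 1)*(y + 2)*(y^3 + 5*y^2 + 6*y) = y*(y + 1)*(y + 2)*(y^2 + 5*y + 6) = y*(y + 1)*(y + 2)^2*(y + 3)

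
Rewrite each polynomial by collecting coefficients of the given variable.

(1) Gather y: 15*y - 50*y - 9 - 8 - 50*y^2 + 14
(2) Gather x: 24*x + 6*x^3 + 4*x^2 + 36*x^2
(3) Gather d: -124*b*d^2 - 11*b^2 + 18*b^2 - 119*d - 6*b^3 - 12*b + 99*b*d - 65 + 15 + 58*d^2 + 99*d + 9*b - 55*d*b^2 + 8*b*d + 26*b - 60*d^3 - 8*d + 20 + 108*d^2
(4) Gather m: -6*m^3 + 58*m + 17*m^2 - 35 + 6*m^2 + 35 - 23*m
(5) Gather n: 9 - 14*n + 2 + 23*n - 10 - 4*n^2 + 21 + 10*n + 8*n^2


(1) = -50*y^2 - 35*y - 3
(2) = 6*x^3 + 40*x^2 + 24*x
(3) = -6*b^3 + 7*b^2 + 23*b - 60*d^3 + d^2*(166 - 124*b) + d*(-55*b^2 + 107*b - 28) - 30
(4) = -6*m^3 + 23*m^2 + 35*m
(5) = 4*n^2 + 19*n + 22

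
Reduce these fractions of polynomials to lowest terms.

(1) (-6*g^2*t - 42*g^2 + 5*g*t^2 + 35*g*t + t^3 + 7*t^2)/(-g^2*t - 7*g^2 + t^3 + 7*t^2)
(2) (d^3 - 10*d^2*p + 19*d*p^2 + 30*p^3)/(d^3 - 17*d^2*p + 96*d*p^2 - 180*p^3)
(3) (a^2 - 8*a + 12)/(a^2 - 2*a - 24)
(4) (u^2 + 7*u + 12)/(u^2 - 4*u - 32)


(1) = (6*g + t)/(g + t)
(2) = (-d - p)/(-d + 6*p)
(3) = (a - 2)/(a + 4)
(4) = (u + 3)/(u - 8)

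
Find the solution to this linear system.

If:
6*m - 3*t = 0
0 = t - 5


Then:
m = 5/2
t = 5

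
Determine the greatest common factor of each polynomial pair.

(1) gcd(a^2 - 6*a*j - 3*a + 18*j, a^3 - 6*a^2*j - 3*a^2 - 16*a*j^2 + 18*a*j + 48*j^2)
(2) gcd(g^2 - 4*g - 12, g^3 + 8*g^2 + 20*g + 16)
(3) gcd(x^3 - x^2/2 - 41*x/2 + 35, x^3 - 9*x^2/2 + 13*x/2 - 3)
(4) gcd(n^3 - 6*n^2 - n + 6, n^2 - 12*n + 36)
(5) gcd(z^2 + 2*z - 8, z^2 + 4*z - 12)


(1) = a - 3
(2) = g + 2
(3) = x - 2
(4) = n - 6
(5) = z - 2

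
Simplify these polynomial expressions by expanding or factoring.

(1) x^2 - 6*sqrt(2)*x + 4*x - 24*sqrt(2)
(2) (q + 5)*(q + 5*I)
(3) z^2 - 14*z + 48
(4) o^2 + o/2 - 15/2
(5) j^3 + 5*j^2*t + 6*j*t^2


(1) = (x + 4)*(x - 6*sqrt(2))
(2) = q^2 + 5*q + 5*I*q + 25*I
(3) = (z - 8)*(z - 6)
(4) = (o - 5/2)*(o + 3)
(5) = j*(j + 2*t)*(j + 3*t)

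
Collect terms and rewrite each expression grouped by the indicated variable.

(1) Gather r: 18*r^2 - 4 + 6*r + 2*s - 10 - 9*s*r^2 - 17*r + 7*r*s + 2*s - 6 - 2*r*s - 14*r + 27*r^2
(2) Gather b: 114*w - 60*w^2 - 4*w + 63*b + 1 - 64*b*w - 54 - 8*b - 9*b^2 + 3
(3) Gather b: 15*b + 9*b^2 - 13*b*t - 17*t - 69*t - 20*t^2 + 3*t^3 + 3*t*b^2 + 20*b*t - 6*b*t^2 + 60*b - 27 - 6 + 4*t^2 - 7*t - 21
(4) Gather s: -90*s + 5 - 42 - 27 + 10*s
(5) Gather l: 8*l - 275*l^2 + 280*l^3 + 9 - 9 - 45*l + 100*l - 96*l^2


(1) = r^2*(45 - 9*s) + r*(5*s - 25) + 4*s - 20
(2) = -9*b^2 + b*(55 - 64*w) - 60*w^2 + 110*w - 50
(3) = b^2*(3*t + 9) + b*(-6*t^2 + 7*t + 75) + 3*t^3 - 16*t^2 - 93*t - 54
(4) = -80*s - 64
(5) = 280*l^3 - 371*l^2 + 63*l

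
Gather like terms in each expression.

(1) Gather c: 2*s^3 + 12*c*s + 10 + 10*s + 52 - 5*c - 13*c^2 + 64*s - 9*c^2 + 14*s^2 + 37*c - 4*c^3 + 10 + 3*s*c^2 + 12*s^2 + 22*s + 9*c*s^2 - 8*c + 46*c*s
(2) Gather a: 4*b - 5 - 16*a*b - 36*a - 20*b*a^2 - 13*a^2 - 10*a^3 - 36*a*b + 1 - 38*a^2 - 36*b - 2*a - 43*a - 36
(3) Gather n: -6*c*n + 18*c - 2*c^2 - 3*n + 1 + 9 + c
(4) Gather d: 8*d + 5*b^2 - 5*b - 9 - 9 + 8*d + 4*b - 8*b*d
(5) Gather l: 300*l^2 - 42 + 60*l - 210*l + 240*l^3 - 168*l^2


(1) = -4*c^3 + c^2*(3*s - 22) + c*(9*s^2 + 58*s + 24) + 2*s^3 + 26*s^2 + 96*s + 72
(2) = -10*a^3 + a^2*(-20*b - 51) + a*(-52*b - 81) - 32*b - 40
(3) = -2*c^2 + 19*c + n*(-6*c - 3) + 10
(4) = 5*b^2 - b + d*(16 - 8*b) - 18
(5) = 240*l^3 + 132*l^2 - 150*l - 42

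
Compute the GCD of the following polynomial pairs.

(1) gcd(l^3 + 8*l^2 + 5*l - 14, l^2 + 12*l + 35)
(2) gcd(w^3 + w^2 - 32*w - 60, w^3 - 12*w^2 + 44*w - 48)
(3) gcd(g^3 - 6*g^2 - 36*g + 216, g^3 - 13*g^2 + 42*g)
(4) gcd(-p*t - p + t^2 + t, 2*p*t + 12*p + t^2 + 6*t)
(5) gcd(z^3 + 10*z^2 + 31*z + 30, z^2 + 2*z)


(1) = gcd((l - 1)*(l + 2)*(l + 7), (l + 5)*(l + 7)) = l + 7
(2) = w - 6
(3) = g - 6
(4) = gcd((-p + t)*(t + 1), (2*p + t)*(t + 6)) = 1
(5) = z + 2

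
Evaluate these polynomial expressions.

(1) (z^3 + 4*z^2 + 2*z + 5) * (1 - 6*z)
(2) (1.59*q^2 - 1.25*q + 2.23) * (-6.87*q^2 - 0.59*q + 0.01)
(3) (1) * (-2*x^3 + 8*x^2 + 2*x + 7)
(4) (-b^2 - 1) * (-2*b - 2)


(1) = -6*z^4 - 23*z^3 - 8*z^2 - 28*z + 5
(2) = -10.9233*q^4 + 7.6494*q^3 - 14.5667*q^2 - 1.3282*q + 0.0223
(3) = -2*x^3 + 8*x^2 + 2*x + 7
(4) = 2*b^3 + 2*b^2 + 2*b + 2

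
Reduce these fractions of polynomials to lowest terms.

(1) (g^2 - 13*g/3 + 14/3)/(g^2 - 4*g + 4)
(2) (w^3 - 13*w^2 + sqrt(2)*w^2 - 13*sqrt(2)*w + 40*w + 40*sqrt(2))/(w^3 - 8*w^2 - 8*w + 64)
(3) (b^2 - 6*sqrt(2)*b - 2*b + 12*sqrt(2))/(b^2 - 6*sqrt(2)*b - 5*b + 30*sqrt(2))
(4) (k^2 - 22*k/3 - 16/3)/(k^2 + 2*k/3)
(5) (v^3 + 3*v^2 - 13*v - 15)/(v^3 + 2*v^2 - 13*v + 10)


(1) = (3*g - 7)/(3*g - 6)
(2) = (w^2 + w*(-5 + sqrt(2)) - 5*sqrt(2))/(w^2 - 8)
(3) = (b - 2)/(b - 5)
(4) = (k - 8)/k
(5) = (v^2 - 2*v - 3)/(v^2 - 3*v + 2)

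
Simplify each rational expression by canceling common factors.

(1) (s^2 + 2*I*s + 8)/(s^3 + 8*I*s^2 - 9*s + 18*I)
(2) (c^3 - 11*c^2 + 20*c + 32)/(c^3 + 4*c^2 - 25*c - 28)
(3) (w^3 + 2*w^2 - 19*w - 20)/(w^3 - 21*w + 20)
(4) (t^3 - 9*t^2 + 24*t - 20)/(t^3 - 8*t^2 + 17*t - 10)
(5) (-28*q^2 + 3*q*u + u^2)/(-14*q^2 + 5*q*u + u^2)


(1) = (s^2 + 2*I*s + 8)/(s^3 + 8*I*s^2 - 9*s + 18*I)
(2) = (c - 8)/(c + 7)
(3) = (w + 1)/(w - 1)
(4) = (t - 2)/(t - 1)
(5) = (4*q - u)/(2*q - u)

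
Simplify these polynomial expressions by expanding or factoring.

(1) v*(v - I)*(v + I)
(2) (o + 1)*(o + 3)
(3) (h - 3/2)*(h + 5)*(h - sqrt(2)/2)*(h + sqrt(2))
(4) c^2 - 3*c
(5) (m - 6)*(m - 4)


(1) = v^3 + v
(2) = o^2 + 4*o + 3
(3) = h^4 + sqrt(2)*h^3/2 + 7*h^3/2 - 17*h^2/2 + 7*sqrt(2)*h^2/4 - 15*sqrt(2)*h/4 - 7*h/2 + 15/2
(4) = c*(c - 3)
(5) = m^2 - 10*m + 24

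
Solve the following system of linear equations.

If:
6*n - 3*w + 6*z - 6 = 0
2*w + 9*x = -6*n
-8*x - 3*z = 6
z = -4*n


Then:
n = 43/30
w = -53/5
x = 7/5
z = -86/15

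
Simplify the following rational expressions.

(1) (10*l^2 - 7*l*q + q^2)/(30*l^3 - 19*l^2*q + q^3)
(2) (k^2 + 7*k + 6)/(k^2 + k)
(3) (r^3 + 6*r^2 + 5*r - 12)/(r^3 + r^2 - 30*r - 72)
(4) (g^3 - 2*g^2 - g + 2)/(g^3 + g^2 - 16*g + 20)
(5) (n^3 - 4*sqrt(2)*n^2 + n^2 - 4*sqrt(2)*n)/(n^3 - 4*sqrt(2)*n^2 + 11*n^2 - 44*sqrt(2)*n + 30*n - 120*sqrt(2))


(1) = (-5*l + q)/(-15*l^2 + 2*l*q + q^2)
(2) = (k + 6)/k
(3) = (r - 1)/(r - 6)
(4) = (g^2 - 1)/(g^2 + 3*g - 10)
(5) = (n^2 + n)/(n^2 + 11*n + 30)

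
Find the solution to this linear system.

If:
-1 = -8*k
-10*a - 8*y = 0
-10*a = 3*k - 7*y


Then:
a = -1/50
k = 1/8
y = 1/40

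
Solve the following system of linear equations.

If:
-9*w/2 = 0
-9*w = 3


Then:
No Solution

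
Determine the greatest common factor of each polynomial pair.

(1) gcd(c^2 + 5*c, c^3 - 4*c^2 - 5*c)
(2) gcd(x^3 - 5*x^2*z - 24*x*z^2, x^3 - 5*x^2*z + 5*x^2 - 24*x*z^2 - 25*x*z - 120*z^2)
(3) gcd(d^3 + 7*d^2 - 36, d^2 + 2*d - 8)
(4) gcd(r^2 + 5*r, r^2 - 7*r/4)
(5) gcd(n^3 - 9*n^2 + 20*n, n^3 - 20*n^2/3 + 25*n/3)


(1) = gcd(c*(c + 5), c*(c - 5)*(c + 1)) = c
(2) = x^2 - 5*x*z - 24*z^2
(3) = d - 2
(4) = gcd(r*(r + 5), r*(r - 7/4)) = r
(5) = n^2 - 5*n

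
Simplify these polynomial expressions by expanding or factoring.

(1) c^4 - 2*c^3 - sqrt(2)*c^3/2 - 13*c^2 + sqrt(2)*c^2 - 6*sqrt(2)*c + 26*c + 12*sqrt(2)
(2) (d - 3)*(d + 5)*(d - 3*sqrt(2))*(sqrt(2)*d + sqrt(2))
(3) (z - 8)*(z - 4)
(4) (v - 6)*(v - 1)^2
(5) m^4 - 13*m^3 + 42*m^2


(1) = (c - 2)*(c - 3*sqrt(2))*(c + sqrt(2)/2)*(c + 2*sqrt(2))
(2) = sqrt(2)*d^4 - 6*d^3 + 3*sqrt(2)*d^3 - 13*sqrt(2)*d^2 - 18*d^2 - 15*sqrt(2)*d + 78*d + 90
(3) = z^2 - 12*z + 32
(4) = v^3 - 8*v^2 + 13*v - 6
(5) = m^2*(m - 7)*(m - 6)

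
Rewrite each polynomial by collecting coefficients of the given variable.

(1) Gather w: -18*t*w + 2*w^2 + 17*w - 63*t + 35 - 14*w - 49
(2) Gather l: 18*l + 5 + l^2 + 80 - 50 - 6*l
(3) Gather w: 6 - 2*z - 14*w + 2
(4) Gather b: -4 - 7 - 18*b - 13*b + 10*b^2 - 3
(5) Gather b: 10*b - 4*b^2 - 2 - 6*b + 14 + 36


(1) = -63*t + 2*w^2 + w*(3 - 18*t) - 14
(2) = l^2 + 12*l + 35
(3) = -14*w - 2*z + 8
(4) = 10*b^2 - 31*b - 14
(5) = -4*b^2 + 4*b + 48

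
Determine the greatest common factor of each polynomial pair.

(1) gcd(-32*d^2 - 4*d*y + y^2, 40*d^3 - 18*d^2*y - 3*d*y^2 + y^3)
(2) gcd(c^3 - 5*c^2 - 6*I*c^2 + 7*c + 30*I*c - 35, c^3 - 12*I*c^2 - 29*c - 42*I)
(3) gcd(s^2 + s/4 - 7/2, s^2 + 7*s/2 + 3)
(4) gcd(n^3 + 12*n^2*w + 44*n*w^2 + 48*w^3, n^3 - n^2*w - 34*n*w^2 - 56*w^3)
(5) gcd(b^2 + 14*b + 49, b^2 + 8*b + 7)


(1) = 4*d + y
(2) = c^2 - 6*I*c + 7
(3) = gcd((s - 7/4)*(s + 2), (s + 3/2)*(s + 2)) = s + 2
(4) = gcd((n + 2*w)*(n + 4*w)*(n + 6*w), (n - 7*w)*(n + 2*w)*(n + 4*w)) = n^2 + 6*n*w + 8*w^2
(5) = gcd((b + 7)^2, (b + 1)*(b + 7)) = b + 7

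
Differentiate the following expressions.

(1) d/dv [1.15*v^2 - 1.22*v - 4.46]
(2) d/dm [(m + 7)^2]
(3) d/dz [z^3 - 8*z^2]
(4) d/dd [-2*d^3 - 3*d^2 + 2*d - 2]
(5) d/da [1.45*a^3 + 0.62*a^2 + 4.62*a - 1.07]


(1) = 2.3*v - 1.22
(2) = 2*m + 14
(3) = z*(3*z - 16)
(4) = -6*d^2 - 6*d + 2
(5) = 4.35*a^2 + 1.24*a + 4.62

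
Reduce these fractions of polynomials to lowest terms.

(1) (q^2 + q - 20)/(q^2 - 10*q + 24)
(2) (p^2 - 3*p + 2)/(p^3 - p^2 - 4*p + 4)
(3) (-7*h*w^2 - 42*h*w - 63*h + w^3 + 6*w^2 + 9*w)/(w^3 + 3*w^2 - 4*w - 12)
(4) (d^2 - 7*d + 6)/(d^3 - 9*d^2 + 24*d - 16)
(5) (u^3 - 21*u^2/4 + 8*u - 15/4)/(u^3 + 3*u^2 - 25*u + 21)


(1) = (q + 5)/(q - 6)
(2) = 1/(p + 2)
(3) = (-7*h*w - 21*h + w^2 + 3*w)/(w^2 - 4)
(4) = (d - 6)/(d^2 - 8*d + 16)
(5) = (4*u - 5)/(4*u + 28)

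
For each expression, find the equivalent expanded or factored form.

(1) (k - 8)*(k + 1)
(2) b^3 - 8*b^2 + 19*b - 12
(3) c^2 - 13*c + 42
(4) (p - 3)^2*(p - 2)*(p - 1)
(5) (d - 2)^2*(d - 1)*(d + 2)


(1) = k^2 - 7*k - 8
(2) = (b - 4)*(b - 3)*(b - 1)
(3) = (c - 7)*(c - 6)
(4) = p^4 - 9*p^3 + 29*p^2 - 39*p + 18
(5) = d^4 - 3*d^3 - 2*d^2 + 12*d - 8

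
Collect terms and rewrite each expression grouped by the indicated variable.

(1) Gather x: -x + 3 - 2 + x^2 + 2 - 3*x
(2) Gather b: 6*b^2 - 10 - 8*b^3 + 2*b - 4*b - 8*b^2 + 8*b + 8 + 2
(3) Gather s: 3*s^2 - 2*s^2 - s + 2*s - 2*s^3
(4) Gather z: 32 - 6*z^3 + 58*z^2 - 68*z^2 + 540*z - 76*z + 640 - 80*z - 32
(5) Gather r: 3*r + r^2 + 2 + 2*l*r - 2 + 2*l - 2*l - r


(1) = x^2 - 4*x + 3
(2) = -8*b^3 - 2*b^2 + 6*b
(3) = -2*s^3 + s^2 + s
(4) = -6*z^3 - 10*z^2 + 384*z + 640
(5) = r^2 + r*(2*l + 2)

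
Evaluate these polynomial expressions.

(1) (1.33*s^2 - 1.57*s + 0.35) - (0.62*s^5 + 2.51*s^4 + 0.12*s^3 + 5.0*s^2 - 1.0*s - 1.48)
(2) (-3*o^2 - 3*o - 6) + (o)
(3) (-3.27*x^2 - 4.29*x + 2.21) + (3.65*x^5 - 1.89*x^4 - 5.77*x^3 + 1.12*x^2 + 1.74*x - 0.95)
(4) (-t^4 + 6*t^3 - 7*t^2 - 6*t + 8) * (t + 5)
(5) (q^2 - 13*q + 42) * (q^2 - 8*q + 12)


(1) = -0.62*s^5 - 2.51*s^4 - 0.12*s^3 - 3.67*s^2 - 0.57*s + 1.83
(2) = -3*o^2 - 2*o - 6
(3) = 3.65*x^5 - 1.89*x^4 - 5.77*x^3 - 2.15*x^2 - 2.55*x + 1.26
(4) = -t^5 + t^4 + 23*t^3 - 41*t^2 - 22*t + 40
(5) = q^4 - 21*q^3 + 158*q^2 - 492*q + 504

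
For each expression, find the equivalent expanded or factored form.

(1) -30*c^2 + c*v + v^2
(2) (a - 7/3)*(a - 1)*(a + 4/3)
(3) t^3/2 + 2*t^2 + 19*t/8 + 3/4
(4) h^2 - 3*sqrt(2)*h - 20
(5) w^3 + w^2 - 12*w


(1) = (-5*c + v)*(6*c + v)
(2) = a^3 - 2*a^2 - 19*a/9 + 28/9
(3) = (t/2 + 1)*(t + 1/2)*(t + 3/2)
(4) = (h - 5*sqrt(2))*(h + 2*sqrt(2))
(5) = w*(w - 3)*(w + 4)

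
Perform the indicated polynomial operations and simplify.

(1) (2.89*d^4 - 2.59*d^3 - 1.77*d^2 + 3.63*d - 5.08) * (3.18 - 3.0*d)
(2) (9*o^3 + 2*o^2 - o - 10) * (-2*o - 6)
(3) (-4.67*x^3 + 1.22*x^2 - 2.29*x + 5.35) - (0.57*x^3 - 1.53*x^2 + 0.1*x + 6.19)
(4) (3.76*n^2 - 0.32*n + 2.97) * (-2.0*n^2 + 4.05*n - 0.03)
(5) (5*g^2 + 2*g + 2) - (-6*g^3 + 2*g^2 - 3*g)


(1) = -8.67*d^5 + 16.9602*d^4 - 2.9262*d^3 - 16.5186*d^2 + 26.7834*d - 16.1544
(2) = -18*o^4 - 58*o^3 - 10*o^2 + 26*o + 60
(3) = -5.24*x^3 + 2.75*x^2 - 2.39*x - 0.84
(4) = -7.52*n^4 + 15.868*n^3 - 7.3488*n^2 + 12.0381*n - 0.0891
(5) = 6*g^3 + 3*g^2 + 5*g + 2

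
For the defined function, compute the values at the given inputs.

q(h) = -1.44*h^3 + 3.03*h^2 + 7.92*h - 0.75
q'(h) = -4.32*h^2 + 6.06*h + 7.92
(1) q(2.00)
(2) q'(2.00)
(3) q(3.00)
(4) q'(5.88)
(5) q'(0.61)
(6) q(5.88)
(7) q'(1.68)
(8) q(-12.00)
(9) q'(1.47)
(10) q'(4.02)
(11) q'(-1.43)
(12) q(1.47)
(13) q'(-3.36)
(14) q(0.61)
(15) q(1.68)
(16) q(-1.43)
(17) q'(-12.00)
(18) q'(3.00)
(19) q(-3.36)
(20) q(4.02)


(1) = 15.69
(2) = 2.76
(3) = 11.40
(4) = -105.81
(5) = 10.01
(6) = -142.17
(7) = 5.91
(8) = 2828.85
(9) = 7.49
(10) = -37.53
(11) = -9.58
(12) = 12.87
(13) = -61.21
(14) = 4.88
(15) = 14.28
(16) = -1.67
(17) = -686.88
(18) = -12.78
(19) = 61.47
(20) = -13.49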